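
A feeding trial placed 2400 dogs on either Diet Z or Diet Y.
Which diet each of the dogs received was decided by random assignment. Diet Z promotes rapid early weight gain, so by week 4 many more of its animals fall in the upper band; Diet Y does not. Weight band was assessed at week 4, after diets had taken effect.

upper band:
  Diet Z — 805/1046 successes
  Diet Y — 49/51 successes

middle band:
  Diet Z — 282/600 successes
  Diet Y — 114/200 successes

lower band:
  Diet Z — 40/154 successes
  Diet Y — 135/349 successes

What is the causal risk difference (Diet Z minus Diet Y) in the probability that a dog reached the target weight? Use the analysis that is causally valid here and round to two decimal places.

+0.13

Diet Y is higher inside every week-4 weight band stratum but Diet Z is higher in aggregate. Whether to stratify depends on how week-4 weight band relates to the diet.
Week-4 weight band lies on the pathway diet → week-4 weight band → outcome, so adjusting for it blocks the indirect effect. For the total causal effect of diet, use the unadjusted pooled rates.
The causal difference is the pooled difference: 0.626 − 0.497 = +0.129.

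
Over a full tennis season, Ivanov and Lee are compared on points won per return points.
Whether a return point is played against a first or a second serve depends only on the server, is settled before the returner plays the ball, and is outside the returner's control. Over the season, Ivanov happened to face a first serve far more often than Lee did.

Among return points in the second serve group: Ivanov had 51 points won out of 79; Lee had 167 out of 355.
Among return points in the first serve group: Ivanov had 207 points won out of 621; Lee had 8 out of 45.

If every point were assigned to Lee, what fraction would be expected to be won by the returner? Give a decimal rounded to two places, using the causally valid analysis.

0.29

The serve type-specific comparison favours Ivanov throughout, but the pooled figures favour Lee. The question is whether to condition on serve type.
Serve type is set before the player has any effect — it is not caused by the player — and it independently drives the outcome. That makes it a confounder, so the causal comparison is within serve type levels.
Standardising Lee to the population serve type mix: 0.395·167/355 + 0.605·8/45 = 0.293.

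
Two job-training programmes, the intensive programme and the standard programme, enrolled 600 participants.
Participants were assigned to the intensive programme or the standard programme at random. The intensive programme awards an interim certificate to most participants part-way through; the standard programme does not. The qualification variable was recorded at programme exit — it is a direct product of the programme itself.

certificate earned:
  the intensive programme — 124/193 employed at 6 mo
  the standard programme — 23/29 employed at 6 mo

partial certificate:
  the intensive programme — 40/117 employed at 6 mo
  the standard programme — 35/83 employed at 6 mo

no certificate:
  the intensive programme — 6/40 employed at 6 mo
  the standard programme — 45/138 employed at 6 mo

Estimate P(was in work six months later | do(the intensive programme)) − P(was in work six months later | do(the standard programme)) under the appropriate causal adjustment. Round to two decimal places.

+0.07

Within every qualification attained during the programme level the standard programme has the higher rate, yet pooled the intensive programme does — Simpson's reversal.
Qualification attained during the programme is downstream of the programme. One should not condition on a consequence of treatment, so the overall rates are the right comparison.
The causal difference is the pooled difference: 0.486 − 0.412 = +0.074.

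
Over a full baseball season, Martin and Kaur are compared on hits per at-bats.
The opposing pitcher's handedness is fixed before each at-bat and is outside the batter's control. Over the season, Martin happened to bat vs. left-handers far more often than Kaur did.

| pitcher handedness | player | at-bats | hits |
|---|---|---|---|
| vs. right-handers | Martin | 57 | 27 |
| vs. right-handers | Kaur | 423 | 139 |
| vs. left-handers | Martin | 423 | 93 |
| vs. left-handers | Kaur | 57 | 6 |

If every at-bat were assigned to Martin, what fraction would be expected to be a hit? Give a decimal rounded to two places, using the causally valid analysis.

Since pitcher handedness is a pre-existing factor (not a product of the player) and it affects the outcome on its own, it is a confounder. The stratified rates, not the pooled rate, identify the causal effect.
Standardising Martin to the population pitcher handedness mix: 0.500·27/57 + 0.500·93/423 = 0.347.

0.35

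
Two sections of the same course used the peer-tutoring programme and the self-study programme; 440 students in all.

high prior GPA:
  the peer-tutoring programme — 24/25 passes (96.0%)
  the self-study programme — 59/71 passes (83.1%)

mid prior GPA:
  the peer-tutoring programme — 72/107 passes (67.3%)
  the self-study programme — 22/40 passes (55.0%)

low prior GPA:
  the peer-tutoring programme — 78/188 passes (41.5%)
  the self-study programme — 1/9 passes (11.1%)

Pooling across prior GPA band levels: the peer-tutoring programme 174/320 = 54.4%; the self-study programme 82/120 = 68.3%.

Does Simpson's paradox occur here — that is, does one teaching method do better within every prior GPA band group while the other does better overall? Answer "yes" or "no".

yes

Within each prior GPA band level (high prior GPA 96.0% vs 83.1%; mid prior GPA 67.3% vs 55.0%; low prior GPA 41.5% vs 11.1%), the peer-tutoring programme has the higher rate every time. Pooled: 54.4% vs 68.3% — the self-study programme has the higher rate overall. The two comparisons disagree.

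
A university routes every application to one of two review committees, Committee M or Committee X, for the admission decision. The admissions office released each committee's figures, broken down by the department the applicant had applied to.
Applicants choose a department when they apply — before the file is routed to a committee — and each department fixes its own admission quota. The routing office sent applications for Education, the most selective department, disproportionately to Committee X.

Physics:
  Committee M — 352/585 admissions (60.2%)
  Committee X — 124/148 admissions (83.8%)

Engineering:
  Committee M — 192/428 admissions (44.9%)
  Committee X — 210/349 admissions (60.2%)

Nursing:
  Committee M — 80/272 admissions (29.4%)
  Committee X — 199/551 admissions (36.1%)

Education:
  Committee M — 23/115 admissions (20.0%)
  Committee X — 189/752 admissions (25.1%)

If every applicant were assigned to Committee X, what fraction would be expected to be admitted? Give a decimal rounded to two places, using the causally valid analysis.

Here department is a common cause — it drives both which review committee a case falls under and the outcome. The crude comparison mixes populations; the stratum-specific rates are the causally relevant ones.
Standardising Committee X to the population department mix: 0.229·124/148 + 0.243·210/349 + 0.257·199/551 + 0.271·189/752 = 0.499.

0.50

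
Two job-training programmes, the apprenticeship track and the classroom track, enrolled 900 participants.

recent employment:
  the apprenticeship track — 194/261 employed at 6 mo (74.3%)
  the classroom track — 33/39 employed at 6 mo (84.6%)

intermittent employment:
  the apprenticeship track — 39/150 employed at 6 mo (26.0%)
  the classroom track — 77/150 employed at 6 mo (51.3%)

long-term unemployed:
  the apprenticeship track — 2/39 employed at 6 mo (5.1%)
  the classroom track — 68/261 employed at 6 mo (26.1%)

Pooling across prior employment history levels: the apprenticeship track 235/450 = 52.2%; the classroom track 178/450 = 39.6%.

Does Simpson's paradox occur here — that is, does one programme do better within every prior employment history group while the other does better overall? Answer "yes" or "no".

Within each prior employment history level (recent employment 74.3% vs 84.6%; intermittent employment 26.0% vs 51.3%; long-term unemployed 5.1% vs 26.1%), the classroom track has the higher rate every time. Pooled: 52.2% vs 39.6% — the apprenticeship track has the higher rate overall. The two comparisons disagree.

yes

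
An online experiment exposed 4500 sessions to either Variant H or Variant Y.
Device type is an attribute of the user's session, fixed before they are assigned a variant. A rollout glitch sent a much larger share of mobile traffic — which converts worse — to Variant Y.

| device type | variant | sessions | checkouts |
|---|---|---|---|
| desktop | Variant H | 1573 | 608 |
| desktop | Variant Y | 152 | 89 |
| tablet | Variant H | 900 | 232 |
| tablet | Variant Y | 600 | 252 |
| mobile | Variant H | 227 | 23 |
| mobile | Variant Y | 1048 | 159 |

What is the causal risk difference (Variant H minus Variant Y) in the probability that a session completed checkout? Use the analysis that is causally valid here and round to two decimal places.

The imbalance in device type arose from how sessions were allocated, not from anything the variant did; and device type independently affects the outcome. The pooled gap is confounded — condition on device type.
Adjusting over the population distribution of device type: 0.383·(0.387−0.586) + 0.333·(0.258−0.420) + 0.283·(0.101−0.152) = -0.145.

-0.14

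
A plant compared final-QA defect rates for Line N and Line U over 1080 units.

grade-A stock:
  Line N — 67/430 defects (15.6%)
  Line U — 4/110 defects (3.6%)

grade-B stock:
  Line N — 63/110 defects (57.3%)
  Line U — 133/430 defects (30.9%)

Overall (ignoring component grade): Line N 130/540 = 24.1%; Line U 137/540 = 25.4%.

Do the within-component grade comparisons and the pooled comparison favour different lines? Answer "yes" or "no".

Within each component grade level (grade-A stock 15.6% vs 3.6%; grade-B stock 57.3% vs 30.9%), Line U has the lower rate every time. Pooled: 24.1% vs 25.4% — Line N has the lower rate overall. The two comparisons disagree.

yes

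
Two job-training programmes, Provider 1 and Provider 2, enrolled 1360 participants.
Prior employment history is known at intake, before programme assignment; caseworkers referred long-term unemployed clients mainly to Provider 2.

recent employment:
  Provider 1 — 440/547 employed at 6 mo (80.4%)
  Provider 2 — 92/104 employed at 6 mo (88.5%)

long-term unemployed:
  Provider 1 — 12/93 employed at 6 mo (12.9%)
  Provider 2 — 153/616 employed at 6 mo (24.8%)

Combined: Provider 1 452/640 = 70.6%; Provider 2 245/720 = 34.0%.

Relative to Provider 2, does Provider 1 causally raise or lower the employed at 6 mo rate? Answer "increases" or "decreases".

The stratified and pooled comparisons disagree (Provider 2 wins within each prior employment history; Provider 1 wins overall), so the answer turns on the causal role of prior employment history.
Nothing the programme does changes prior employment history; the imbalance is an allocation artefact. With prior employment history also predicting the outcome, the pooled figure is confounded, and the within-stratum comparison is the causal one.
Within each level — recent employment: 80.4% vs 88.5%; long-term unemployed: 12.9% vs 24.8% — Provider 2 is higher every time.

decreases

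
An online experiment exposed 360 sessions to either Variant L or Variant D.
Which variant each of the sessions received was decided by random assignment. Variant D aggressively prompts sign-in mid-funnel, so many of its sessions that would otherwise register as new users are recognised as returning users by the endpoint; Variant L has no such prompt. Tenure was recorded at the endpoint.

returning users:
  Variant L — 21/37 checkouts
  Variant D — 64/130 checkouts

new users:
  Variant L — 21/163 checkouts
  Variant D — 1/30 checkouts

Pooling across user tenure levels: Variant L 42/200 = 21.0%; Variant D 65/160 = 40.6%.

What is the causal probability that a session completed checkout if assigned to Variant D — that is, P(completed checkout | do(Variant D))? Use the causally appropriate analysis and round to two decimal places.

Within every user tenure level Variant L has the higher rate, yet pooled Variant D does — Simpson's reversal.
User tenure is recorded after the variant and is itself shifted by it — it sits on the causal path from variant to outcome. Conditioning on a mediator would strip out part of the effect we want; the pooled comparison gives the total causal effect.
So P(outcome | do(Variant D)) is just the pooled rate for Variant D: 65/160 = 0.406.

0.41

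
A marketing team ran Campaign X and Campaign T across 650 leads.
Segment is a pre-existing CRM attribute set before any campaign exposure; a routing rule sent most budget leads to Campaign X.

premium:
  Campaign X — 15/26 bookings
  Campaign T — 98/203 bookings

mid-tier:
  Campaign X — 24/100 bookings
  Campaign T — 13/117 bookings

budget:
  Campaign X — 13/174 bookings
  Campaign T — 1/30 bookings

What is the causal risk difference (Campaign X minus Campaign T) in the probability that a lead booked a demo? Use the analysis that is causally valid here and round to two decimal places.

+0.09

The imbalance in customer segment arose from how leads were allocated, not from anything the campaign did; and customer segment independently affects the outcome. The pooled gap is confounded — condition on customer segment.
Adjusting over the population distribution of customer segment: 0.352·(0.577−0.483) + 0.334·(0.240−0.111) + 0.314·(0.075−0.033) = +0.089.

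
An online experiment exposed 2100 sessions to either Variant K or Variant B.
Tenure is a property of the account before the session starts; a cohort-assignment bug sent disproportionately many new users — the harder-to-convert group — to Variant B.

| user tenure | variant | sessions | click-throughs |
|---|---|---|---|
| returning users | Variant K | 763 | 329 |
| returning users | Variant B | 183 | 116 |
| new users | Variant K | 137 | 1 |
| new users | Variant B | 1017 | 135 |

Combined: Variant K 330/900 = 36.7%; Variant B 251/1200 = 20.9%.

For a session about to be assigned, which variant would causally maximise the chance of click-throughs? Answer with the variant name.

Variant B

Nothing the variant does changes user tenure; the imbalance is an allocation artefact. With user tenure also predicting the outcome, the pooled figure is confounded, and the within-stratum comparison is the causal one.
Within each level — returning users: 43.1% vs 63.4%; new users: 0.7% vs 13.3% — Variant B is higher every time.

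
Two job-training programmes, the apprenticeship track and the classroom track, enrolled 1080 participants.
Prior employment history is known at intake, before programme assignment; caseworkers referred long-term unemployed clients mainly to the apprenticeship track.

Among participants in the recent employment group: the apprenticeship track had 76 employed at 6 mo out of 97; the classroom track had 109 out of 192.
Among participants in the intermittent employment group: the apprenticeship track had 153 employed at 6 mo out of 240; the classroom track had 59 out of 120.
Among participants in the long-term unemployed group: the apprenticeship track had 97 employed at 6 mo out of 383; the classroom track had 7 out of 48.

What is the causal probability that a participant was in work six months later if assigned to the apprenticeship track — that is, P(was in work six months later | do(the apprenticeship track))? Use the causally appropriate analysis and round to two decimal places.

0.52

The prior employment history-specific comparison favours the apprenticeship track throughout, but the pooled figures favour the classroom track. The question is whether to condition on prior employment history.
Nothing the programme does changes prior employment history; the imbalance is an allocation artefact. With prior employment history also predicting the outcome, the pooled figure is confounded, and the within-stratum comparison is the causal one.
Standardising the apprenticeship track to the population prior employment history mix: 0.268·76/97 + 0.333·153/240 + 0.399·97/383 = 0.523.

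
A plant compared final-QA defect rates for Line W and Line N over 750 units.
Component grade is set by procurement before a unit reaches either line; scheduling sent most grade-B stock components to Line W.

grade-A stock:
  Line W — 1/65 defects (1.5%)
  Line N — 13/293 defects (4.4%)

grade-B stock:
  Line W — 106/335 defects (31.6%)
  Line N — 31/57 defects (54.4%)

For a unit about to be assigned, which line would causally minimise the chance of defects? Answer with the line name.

Line W

Nothing the line does changes component grade; the imbalance is an allocation artefact. With component grade also predicting the outcome, the pooled figure is confounded, and the within-stratum comparison is the causal one.
Within each level — grade-A stock: 1.5% vs 4.4%; grade-B stock: 31.6% vs 54.4% — Line W is lower every time.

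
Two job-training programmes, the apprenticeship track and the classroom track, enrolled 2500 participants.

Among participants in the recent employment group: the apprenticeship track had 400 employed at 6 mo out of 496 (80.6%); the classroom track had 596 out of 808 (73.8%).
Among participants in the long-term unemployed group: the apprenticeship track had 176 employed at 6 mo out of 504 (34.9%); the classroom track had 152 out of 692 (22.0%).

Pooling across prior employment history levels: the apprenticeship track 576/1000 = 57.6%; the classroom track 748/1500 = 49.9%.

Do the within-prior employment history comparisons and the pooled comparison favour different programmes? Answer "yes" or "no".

no

Within each prior employment history level (recent employment 80.6% vs 73.8%; long-term unemployed 34.9% vs 22.0%), the apprenticeship track has the higher rate every time. Pooled: 57.6% vs 49.9% — the apprenticeship track has the higher rate overall. They agree.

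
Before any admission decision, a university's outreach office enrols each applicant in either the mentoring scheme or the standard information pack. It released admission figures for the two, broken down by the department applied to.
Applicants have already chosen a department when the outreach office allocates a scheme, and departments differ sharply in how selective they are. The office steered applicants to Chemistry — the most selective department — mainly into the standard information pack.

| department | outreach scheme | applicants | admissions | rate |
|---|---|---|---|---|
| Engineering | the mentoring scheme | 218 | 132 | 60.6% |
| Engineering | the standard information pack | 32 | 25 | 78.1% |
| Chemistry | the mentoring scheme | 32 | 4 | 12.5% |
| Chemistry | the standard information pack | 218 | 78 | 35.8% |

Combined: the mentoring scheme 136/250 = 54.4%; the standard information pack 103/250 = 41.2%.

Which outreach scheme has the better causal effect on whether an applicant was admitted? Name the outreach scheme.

The department-specific comparison favours the standard information pack throughout, but the pooled figures favour the mentoring scheme. The question is whether to condition on department.
Here department is a common cause — it drives both which outreach scheme a case falls under and the outcome. The crude comparison mixes populations; the stratum-specific rates are the causally relevant ones.
Within each level — Engineering: 60.6% vs 78.1%; Chemistry: 12.5% vs 35.8% — the standard information pack is higher every time.

the standard information pack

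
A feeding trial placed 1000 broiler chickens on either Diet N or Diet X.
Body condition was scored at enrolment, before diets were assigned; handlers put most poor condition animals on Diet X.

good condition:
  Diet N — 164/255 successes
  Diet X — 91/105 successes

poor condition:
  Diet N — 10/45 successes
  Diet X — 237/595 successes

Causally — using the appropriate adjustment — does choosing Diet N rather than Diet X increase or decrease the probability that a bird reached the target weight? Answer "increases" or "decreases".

Diet X is higher inside every starting body condition stratum but Diet N is higher in aggregate. Whether to stratify depends on how starting body condition relates to the diet.
Starting body condition is set before the diet has any effect — it is not caused by the diet — and it independently drives the outcome. That makes it a confounder, so the causal comparison is within starting body condition levels.
Within each level — good condition: 64.3% vs 86.7%; poor condition: 22.2% vs 39.8% — Diet X is higher every time.

decreases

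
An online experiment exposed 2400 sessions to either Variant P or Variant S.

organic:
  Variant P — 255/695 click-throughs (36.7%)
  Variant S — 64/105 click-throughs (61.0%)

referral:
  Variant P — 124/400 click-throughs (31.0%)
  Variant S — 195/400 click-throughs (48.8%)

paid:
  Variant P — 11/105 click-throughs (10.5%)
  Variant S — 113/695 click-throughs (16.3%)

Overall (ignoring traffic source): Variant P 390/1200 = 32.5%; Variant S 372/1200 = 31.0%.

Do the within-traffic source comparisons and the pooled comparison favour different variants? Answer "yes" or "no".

yes

Within each traffic source level (organic 36.7% vs 61.0%; referral 31.0% vs 48.8%; paid 10.5% vs 16.3%), Variant S has the higher rate every time. Pooled: 32.5% vs 31.0% — Variant P has the higher rate overall. The two comparisons disagree.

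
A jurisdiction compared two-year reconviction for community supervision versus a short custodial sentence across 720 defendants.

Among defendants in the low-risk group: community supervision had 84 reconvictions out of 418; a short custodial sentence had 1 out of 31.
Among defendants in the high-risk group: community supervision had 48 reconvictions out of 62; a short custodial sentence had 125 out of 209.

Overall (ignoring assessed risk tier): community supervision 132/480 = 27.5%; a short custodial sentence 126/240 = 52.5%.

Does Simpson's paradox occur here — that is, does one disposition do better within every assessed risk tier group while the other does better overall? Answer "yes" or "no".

Within each assessed risk tier level (low-risk 20.1% vs 3.2%; high-risk 77.4% vs 59.8%), a short custodial sentence has the lower rate every time. Pooled: 27.5% vs 52.5% — community supervision has the lower rate overall. The two comparisons disagree.

yes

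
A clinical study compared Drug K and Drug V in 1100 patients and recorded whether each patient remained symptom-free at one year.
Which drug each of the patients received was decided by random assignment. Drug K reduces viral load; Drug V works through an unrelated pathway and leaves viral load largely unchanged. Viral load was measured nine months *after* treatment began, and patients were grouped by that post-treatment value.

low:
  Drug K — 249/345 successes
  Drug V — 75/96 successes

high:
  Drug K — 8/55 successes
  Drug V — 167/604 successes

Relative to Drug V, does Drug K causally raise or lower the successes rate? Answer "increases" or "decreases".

Viral load lies on the pathway drug → viral load → outcome, so adjusting for it blocks the indirect effect. For the total causal effect of drug, use the unadjusted pooled rates.
Pooled: Drug K 64.2% vs Drug V 34.6%; Drug K is higher overall.

increases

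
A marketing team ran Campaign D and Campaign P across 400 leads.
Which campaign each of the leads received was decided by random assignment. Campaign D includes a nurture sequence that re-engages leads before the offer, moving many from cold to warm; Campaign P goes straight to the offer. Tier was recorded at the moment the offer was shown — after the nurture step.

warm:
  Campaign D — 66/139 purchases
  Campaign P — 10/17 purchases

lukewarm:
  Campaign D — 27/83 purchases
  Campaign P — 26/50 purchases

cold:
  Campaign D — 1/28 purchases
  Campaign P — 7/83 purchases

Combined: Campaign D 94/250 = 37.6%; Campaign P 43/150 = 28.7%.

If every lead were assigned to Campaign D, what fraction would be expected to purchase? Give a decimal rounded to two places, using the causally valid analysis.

The stratified and pooled comparisons disagree (Campaign P wins within each engagement tier; Campaign D wins overall), so the answer turns on the causal role of engagement tier.
Stratifying would compare campaigns among leads the campaigns themselves sorted into engagement tier groups — a form of selection on an intermediate. The unconditioned pooled rates give the total causal effect.
So P(outcome | do(Campaign D)) is just the pooled rate for Campaign D: 94/250 = 0.376.

0.38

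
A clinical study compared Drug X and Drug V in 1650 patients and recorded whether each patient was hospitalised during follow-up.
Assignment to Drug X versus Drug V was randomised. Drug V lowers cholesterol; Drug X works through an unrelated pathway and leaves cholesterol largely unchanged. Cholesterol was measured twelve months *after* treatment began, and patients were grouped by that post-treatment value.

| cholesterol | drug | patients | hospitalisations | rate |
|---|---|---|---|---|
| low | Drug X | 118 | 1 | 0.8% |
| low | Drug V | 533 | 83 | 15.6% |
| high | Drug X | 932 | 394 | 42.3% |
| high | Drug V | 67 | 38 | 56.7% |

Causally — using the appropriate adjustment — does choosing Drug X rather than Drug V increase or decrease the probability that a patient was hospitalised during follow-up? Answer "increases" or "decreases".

increases

The stratified and pooled comparisons disagree (Drug X wins within each cholesterol; Drug V wins overall), so the answer turns on the causal role of cholesterol.
Cholesterol here is a post-treatment variable shaped by the drug; conditioning on it would introduce bias rather than remove it. The overall comparison is the causal one.
Pooled: Drug X 37.6% vs Drug V 20.2%; Drug V is lower overall.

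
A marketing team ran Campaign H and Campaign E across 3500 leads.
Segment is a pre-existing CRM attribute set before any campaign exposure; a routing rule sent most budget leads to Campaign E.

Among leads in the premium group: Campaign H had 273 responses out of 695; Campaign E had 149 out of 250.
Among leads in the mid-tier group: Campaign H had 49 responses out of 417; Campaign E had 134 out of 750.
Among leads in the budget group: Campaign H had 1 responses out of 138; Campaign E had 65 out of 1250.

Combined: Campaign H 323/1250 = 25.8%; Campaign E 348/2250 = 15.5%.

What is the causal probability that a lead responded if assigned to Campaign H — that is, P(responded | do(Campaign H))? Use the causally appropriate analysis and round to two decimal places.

Customer segment satisfies the back-door criterion: it is not a descendant of the campaign, and it blocks the spurious path from campaign to outcome. Adjusting for it (i.e., using the within-customer segment rates) gives the causal effect.
Standardising Campaign H to the population customer segment mix: 0.270·273/695 + 0.333·49/417 + 0.397·1/138 = 0.148.

0.15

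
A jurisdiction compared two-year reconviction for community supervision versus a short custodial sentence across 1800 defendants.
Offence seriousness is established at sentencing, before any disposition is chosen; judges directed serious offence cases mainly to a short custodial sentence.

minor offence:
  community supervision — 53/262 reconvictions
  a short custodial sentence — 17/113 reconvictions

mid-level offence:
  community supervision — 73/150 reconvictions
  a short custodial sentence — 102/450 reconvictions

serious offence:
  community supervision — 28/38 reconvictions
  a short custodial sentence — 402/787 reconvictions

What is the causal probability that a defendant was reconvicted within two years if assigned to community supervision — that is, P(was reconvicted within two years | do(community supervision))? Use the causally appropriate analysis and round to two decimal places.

0.54

The imbalance in offence seriousness arose from how defendants were allocated, not from anything the disposition did; and offence seriousness independently affects the outcome. The pooled gap is confounded — condition on offence seriousness.
Standardising community supervision to the population offence seriousness mix: 0.208·53/262 + 0.333·73/150 + 0.458·28/38 = 0.542.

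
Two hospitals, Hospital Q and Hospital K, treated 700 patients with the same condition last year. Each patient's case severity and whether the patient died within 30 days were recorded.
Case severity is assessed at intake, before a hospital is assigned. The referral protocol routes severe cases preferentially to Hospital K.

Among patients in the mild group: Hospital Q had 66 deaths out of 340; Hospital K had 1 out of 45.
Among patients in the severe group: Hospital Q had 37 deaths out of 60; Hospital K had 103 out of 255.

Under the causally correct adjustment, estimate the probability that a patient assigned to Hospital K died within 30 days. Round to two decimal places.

0.19

Within every case severity level Hospital K has the lower rate, yet pooled Hospital Q does — Simpson's reversal.
The imbalance in case severity arose from how patients were allocated, not from anything the hospital did; and case severity independently affects the outcome. The pooled gap is confounded — condition on case severity.
Standardising Hospital K to the population case severity mix: 0.550·1/45 + 0.450·103/255 = 0.194.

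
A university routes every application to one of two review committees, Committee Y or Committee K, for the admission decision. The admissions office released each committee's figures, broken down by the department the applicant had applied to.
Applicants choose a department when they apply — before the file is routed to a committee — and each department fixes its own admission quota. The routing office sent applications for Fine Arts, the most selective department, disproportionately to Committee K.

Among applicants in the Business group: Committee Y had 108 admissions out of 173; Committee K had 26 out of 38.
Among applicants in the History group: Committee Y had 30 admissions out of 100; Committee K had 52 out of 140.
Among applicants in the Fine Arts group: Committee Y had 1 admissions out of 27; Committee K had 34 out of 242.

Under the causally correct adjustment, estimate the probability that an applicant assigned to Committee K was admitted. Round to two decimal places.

Nothing the review committee does changes department; the imbalance is an allocation artefact. With department also predicting the outcome, the pooled figure is confounded, and the within-stratum comparison is the causal one.
Standardising Committee K to the population department mix: 0.293·26/38 + 0.333·52/140 + 0.374·34/242 = 0.377.

0.38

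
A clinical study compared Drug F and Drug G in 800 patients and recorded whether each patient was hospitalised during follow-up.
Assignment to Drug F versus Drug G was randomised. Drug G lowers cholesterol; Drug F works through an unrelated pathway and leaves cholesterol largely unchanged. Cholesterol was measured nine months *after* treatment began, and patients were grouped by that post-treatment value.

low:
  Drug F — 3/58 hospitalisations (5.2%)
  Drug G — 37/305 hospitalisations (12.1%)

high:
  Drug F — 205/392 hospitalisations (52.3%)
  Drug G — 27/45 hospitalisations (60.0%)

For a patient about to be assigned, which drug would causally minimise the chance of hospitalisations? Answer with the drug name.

Drug G

Cholesterol lies on the pathway drug → cholesterol → outcome, so adjusting for it blocks the indirect effect. For the total causal effect of drug, use the unadjusted pooled rates.
Pooled: Drug F 46.2% vs Drug G 18.3%; Drug G is lower overall.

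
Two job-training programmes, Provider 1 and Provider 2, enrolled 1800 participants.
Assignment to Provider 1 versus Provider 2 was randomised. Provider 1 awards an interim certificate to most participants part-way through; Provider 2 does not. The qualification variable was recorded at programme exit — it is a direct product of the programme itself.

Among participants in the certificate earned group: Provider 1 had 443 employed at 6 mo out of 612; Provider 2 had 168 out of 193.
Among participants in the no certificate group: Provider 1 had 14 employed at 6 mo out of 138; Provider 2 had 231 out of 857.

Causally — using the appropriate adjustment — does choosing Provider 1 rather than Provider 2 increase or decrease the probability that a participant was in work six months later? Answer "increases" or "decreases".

Provider 2 is higher inside every qualification attained during the programme stratum but Provider 1 is higher in aggregate. Whether to stratify depends on how qualification attained during the programme relates to the programme.
Qualification attained during the programme here is a post-treatment variable shaped by the programme; conditioning on it would introduce bias rather than remove it. The overall comparison is the causal one.
Pooled: Provider 1 60.9% vs Provider 2 38.0%; Provider 1 is higher overall.

increases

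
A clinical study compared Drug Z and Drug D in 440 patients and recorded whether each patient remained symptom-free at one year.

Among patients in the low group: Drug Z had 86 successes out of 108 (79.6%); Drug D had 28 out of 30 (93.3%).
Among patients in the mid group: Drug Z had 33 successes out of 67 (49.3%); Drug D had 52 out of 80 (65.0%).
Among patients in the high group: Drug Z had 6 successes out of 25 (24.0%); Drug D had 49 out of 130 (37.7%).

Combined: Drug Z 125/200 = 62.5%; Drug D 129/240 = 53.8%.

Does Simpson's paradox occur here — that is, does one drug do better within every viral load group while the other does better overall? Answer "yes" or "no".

Within each viral load level (low 79.6% vs 93.3%; mid 49.3% vs 65.0%; high 24.0% vs 37.7%), Drug D has the higher rate every time. Pooled: 62.5% vs 53.8% — Drug Z has the higher rate overall. The two comparisons disagree.

yes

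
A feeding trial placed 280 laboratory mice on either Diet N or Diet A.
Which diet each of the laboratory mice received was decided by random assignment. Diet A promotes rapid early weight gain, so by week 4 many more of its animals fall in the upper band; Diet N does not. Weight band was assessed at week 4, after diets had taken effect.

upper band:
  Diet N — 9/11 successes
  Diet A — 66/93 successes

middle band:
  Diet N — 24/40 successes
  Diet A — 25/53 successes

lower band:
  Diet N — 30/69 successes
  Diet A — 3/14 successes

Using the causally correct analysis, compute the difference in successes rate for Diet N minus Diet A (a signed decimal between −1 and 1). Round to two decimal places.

The stratified and pooled comparisons disagree (Diet N wins within each week-4 weight band; Diet A wins overall), so the answer turns on the causal role of week-4 weight band.
The distribution of week-4 weight band is itself part of what the diet does — it is an intermediate outcome. Holding it fixed would remove that part of the effect; the total effect is the pooled difference.
The causal difference is the pooled difference: 0.525 − 0.588 = -0.062.

-0.06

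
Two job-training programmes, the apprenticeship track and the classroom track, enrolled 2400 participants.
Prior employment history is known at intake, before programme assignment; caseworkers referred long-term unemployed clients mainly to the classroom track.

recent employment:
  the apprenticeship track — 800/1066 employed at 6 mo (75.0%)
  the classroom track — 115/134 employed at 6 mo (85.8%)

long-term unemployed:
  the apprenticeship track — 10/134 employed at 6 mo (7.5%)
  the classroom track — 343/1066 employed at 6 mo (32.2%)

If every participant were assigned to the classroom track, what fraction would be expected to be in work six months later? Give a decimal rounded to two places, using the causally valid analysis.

Here prior employment history is a common cause — it drives both which programme a case falls under and the outcome. The crude comparison mixes populations; the stratum-specific rates are the causally relevant ones.
Standardising the classroom track to the population prior employment history mix: 0.500·115/134 + 0.500·343/1066 = 0.590.

0.59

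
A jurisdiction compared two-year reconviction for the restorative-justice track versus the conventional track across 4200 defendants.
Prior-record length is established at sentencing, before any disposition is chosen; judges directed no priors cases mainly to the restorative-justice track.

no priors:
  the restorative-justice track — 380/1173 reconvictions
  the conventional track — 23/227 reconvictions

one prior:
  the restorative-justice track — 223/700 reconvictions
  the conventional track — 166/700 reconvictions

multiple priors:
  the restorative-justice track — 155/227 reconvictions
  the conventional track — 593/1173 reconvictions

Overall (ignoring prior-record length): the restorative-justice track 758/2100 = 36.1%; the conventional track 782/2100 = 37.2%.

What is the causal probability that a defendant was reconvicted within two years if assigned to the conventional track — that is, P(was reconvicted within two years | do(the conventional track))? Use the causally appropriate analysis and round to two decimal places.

Prior-record length satisfies the back-door criterion: it is not a descendant of the disposition, and it blocks the spurious path from disposition to outcome. Adjusting for it (i.e., using the within-prior-record length rates) gives the causal effect.
Standardising the conventional track to the population prior-record length mix: 0.333·23/227 + 0.333·166/700 + 0.333·593/1173 = 0.281.

0.28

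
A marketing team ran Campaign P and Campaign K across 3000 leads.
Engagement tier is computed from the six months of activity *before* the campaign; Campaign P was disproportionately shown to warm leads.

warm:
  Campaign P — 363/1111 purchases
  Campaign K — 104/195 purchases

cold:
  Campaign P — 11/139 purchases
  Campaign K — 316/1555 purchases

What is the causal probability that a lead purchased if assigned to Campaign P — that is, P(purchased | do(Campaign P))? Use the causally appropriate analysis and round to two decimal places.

Engagement tier is set before the campaign has any effect — it is not caused by the campaign — and it independently drives the outcome. That makes it a confounder, so the causal comparison is within engagement tier levels.
Standardising Campaign P to the population engagement tier mix: 0.435·363/1111 + 0.565·11/139 = 0.187.

0.19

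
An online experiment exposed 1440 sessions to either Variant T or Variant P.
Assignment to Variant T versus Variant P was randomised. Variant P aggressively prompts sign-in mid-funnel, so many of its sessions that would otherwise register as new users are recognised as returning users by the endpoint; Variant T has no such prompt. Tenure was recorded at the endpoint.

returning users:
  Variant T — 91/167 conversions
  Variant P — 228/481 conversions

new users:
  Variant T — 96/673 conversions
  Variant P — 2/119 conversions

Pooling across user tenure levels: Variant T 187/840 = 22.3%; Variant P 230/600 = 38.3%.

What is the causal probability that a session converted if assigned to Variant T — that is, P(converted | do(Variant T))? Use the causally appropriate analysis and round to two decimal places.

Variant T is higher inside every user tenure stratum but Variant P is higher in aggregate. Whether to stratify depends on how user tenure relates to the variant.
User tenure here is a post-treatment variable shaped by the variant; conditioning on it would introduce bias rather than remove it. The overall comparison is the causal one.
So P(outcome | do(Variant T)) is just the pooled rate for Variant T: 187/840 = 0.223.

0.22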